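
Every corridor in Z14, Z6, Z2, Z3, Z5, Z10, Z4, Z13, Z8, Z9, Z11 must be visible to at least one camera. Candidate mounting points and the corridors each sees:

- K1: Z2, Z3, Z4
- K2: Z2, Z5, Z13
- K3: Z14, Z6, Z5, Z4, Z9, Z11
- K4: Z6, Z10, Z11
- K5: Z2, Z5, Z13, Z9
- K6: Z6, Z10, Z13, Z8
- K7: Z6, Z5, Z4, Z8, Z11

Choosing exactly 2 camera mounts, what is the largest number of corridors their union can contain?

Choosing K3, K6 covers {Z14, Z6, Z5, Z10, Z4, Z13, Z8, Z9, Z11} — 9 corridors.
No choice of 2 camera mounts does better; here Z2, Z3 are left uncovered.

9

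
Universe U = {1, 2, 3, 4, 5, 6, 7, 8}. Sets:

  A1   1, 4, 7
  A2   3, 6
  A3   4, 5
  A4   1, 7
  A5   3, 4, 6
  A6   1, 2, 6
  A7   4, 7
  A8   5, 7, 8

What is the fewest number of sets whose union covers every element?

A5, A6, A8 together cover {1, 2, 3, 4, 5, 6, 7, 8} — every element.
No 2 of the 8 sets cover everything (all 28 pairs fall short), so 3 is minimum.
Greedy (largest uncovered first) would take A1, A2, A8, A6 — 4 sets — but 3 suffice.

3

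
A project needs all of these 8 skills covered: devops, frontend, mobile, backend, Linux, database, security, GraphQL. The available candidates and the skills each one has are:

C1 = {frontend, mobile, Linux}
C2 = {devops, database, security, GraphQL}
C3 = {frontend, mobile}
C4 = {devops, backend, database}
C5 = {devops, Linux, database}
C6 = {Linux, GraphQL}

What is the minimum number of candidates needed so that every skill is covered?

C1, C2, C4 together cover {devops, frontend, mobile, backend, Linux, database, security, GraphQL} — every skill.
No 2 of the 6 candidates cover everything (all 15 pairs fall short), so 3 is minimum.

3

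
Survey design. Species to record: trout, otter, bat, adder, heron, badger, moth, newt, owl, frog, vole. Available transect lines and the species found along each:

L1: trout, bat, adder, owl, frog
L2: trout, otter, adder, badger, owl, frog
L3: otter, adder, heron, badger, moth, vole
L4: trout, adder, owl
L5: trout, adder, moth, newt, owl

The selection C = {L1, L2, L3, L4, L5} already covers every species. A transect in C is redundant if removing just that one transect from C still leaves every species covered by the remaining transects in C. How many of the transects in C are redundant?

2

Drop L1: bat uncovered — not redundant.
Drop L2: the rest still cover every species — redundant.
Drop L3: heron, vole uncovered — not redundant.
Drop L4: the rest still cover every species — redundant.
Drop L5: newt uncovered — not redundant.
2 redundant: L2, L4.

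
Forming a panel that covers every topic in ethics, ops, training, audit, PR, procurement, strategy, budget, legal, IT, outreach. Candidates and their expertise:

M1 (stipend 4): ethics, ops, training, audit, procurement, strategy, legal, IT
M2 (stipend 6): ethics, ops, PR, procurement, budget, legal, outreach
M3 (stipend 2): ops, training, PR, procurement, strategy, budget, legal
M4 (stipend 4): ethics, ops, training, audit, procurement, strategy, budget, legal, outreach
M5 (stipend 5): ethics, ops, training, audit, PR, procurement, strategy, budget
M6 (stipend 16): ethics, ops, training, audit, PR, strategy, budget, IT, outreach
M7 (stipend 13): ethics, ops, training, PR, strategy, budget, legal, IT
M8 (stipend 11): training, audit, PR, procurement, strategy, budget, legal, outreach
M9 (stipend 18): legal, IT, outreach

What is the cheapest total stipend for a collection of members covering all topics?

10

M1, M2 cover every topic at stipend 4 + 6 = 10.
Any cover uses at least 2 members; among all covering selections none totals below 10.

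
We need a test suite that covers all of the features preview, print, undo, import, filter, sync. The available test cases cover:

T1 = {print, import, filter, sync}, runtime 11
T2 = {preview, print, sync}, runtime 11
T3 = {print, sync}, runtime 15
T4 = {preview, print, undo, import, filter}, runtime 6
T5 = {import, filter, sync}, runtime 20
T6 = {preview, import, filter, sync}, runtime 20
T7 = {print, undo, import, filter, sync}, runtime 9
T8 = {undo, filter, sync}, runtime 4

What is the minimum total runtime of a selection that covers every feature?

T4, T8 cover every feature at runtime 6 + 4 = 10.
Any cover uses at least 2 test cases; among all covering selections none totals below 10.

10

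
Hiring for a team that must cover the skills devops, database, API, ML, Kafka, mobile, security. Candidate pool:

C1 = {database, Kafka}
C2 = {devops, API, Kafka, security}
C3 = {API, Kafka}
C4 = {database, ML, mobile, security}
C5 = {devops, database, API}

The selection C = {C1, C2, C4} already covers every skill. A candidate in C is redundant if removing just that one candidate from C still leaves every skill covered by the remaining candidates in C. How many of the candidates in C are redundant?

1

Drop C1: the rest still cover every skill — redundant.
Drop C2: devops, API uncovered — not redundant.
Drop C4: ML, mobile uncovered — not redundant.
1 redundant: C1.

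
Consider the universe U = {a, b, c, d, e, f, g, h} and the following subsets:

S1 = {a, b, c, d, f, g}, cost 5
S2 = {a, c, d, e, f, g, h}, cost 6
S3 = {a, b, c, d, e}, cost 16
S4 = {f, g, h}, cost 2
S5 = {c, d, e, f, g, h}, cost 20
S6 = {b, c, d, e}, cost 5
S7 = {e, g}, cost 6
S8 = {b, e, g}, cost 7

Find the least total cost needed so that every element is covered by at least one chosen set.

S1, S2 cover every element at cost 5 + 6 = 11.
Any cover uses at least 2 sets; among all covering selections none totals below 11.
Greedy by coverage-per-cost would pick S4, S1, S6 for 12 — worse than the optimum 11.

11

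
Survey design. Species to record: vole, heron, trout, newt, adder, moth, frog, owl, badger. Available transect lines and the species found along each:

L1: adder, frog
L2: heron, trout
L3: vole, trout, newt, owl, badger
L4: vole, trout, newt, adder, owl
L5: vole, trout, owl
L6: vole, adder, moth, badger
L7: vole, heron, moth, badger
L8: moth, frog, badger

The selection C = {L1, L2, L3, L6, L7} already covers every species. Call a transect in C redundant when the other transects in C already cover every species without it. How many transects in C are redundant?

Drop L1: frog uncovered — not redundant.
Drop L2: the rest still cover every species — redundant.
Drop L3: newt, owl uncovered — not redundant.
Drop L6: the rest still cover every species — redundant.
Drop L7: the rest still cover every species — redundant.
3 redundant: L2, L6, L7.

3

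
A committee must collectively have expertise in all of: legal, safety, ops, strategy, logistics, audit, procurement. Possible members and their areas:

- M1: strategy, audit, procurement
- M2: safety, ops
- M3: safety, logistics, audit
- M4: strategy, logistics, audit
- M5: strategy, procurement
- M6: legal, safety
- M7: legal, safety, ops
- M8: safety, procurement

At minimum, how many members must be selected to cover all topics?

3

M1, M3, M7 together cover {legal, safety, ops, strategy, logistics, audit, procurement} — every topic.
No 2 of the 8 members cover everything (all 28 pairs fall short), so 3 is minimum.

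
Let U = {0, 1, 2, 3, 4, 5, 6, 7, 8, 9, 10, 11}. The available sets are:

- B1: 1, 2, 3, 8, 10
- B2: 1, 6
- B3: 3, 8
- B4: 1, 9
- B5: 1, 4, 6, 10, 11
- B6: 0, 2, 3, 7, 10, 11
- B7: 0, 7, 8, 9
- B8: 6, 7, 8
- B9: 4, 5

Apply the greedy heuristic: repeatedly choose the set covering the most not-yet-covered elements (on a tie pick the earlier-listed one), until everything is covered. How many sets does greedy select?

4

Pick 1: B6 covers 6 new elements (0, 2, 3, 7, 10, 11).
Pick 2: B5 covers 3 new elements (1, 4, 6).
Pick 3: B7 covers 2 new elements (8, 9).
Pick 4: B9 covers 1 new elements (5).
Greedy uses 4 sets.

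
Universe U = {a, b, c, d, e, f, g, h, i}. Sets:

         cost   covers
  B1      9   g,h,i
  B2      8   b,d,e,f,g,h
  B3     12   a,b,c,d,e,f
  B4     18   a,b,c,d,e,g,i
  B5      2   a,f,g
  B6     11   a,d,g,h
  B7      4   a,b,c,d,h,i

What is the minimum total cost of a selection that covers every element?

B2, B7 cover every element at cost 8 + 4 = 12.
Any cover uses at least 2 sets; among all covering selections none totals below 12.

12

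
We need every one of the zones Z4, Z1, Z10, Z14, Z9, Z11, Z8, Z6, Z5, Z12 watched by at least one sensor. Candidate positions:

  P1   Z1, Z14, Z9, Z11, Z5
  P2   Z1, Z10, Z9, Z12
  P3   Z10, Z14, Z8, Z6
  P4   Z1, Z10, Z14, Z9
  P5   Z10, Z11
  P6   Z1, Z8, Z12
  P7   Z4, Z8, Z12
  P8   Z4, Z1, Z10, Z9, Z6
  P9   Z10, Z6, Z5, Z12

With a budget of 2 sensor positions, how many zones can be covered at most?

Choosing P1, P3 covers {Z1, Z10, Z14, Z9, Z11, Z8, Z6, Z5} — 8 zones.
No choice of 2 sensor positions does better; here Z4, Z12 are left uncovered.

8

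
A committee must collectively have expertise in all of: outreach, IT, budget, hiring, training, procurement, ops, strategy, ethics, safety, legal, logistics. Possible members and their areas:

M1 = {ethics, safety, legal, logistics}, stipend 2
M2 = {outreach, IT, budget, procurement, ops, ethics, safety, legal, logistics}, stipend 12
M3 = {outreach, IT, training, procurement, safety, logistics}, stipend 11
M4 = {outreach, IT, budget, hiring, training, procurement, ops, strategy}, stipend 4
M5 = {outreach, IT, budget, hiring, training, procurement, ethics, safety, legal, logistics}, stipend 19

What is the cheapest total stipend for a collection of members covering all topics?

6

M1, M4 cover every topic at stipend 2 + 4 = 6.
Any cover uses at least 2 members; among all covering selections none totals below 6.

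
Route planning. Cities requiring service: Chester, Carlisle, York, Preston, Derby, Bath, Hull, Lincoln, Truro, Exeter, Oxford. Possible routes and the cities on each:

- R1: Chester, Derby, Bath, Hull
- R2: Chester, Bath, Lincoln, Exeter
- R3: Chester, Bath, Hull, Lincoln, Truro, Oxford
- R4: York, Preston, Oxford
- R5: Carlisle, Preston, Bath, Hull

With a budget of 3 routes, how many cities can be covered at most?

9

Choosing R1, R2, R4 covers {Chester, York, Preston, Derby, Bath, Hull, Lincoln, Exeter, Oxford} — 9 cities.
No choice of 3 routes does better; here Carlisle, Truro are left uncovered.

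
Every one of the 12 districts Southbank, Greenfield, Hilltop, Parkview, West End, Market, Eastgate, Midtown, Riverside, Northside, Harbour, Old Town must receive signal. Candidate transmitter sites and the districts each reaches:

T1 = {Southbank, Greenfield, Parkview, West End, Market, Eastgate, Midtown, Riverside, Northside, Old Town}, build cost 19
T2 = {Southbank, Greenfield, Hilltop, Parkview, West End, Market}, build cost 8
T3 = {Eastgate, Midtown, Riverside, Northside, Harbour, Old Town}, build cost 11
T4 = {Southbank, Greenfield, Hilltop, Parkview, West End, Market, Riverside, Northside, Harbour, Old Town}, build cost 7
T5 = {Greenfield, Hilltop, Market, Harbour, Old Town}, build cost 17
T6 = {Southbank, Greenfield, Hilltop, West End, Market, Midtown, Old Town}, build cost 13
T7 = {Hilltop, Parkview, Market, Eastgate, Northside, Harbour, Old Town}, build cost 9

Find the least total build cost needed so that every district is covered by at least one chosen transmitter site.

T3, T4 cover every district at build cost 11 + 7 = 18.
Any cover uses at least 2 transmitter sites; among all covering selections none totals below 18.

18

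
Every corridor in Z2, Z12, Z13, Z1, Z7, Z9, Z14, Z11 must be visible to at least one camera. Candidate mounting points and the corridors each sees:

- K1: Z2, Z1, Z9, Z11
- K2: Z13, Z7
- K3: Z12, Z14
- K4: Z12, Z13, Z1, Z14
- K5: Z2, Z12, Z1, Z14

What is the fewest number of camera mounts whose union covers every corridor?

3

K1, K2, K3 together cover {Z2, Z12, Z13, Z1, Z7, Z9, Z14, Z11} — every corridor.
No 2 of the 5 camera mounts cover everything (all 10 pairs fall short), so 3 is minimum.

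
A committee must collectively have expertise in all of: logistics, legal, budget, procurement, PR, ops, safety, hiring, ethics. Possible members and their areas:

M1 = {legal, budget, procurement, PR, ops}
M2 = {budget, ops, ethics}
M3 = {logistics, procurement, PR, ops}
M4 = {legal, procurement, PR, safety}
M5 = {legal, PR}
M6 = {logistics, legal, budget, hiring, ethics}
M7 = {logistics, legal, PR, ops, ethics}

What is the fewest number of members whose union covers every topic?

3

M1, M4, M6 together cover {logistics, legal, budget, procurement, PR, ops, safety, hiring, ethics} — every topic.
No 2 of the 7 members cover everything (all 21 pairs fall short), so 3 is minimum.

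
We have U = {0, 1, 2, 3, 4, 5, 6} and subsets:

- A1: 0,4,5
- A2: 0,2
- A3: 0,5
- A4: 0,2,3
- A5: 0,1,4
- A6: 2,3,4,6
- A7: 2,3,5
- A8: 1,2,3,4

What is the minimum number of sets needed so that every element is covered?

3

A1, A5, A6 together cover {0, 1, 2, 3, 4, 5, 6} — every element.
No 2 of the 8 sets cover everything (all 28 pairs fall short), so 3 is minimum.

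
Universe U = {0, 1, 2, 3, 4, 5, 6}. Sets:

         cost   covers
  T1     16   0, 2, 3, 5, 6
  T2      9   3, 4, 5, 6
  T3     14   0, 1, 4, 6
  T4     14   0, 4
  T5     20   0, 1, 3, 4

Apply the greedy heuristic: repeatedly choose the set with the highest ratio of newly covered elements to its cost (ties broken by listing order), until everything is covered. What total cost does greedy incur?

Pick 1: T2 adds 4 new (3, 4, 5, 6) at cost 9 (ratio 4/9).
Pick 2: T3 adds 2 new (0, 1) at cost 14 (ratio 2/14).
Pick 3: T1 adds 1 new (2) at cost 16 (ratio 1/16).
Greedy total cost: 9 + 14 + 16 = 39. (The true optimum is 30, so greedy overshoots here.)

39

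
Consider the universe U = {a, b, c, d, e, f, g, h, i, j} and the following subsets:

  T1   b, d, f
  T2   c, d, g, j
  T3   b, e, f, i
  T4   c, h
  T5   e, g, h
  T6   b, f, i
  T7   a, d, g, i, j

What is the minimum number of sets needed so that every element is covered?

3

T3, T4, T7 together cover {a, b, c, d, e, f, g, h, i, j} — every element.
No 2 of the 7 sets cover everything (all 21 pairs fall short), so 3 is minimum.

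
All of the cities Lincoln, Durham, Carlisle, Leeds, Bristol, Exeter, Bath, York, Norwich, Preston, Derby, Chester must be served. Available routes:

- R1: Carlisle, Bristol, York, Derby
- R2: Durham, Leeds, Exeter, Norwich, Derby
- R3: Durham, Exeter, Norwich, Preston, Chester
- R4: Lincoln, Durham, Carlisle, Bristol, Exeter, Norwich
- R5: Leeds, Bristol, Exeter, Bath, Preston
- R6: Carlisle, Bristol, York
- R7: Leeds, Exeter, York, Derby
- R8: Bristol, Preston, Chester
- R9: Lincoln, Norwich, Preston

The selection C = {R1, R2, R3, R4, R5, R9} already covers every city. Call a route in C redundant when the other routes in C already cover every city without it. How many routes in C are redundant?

3

Drop R1: York uncovered — not redundant.
Drop R2: the rest still cover every city — redundant.
Drop R3: Chester uncovered — not redundant.
Drop R4: the rest still cover every city — redundant.
Drop R5: Bath uncovered — not redundant.
Drop R9: the rest still cover every city — redundant.
3 redundant: R2, R4, R9.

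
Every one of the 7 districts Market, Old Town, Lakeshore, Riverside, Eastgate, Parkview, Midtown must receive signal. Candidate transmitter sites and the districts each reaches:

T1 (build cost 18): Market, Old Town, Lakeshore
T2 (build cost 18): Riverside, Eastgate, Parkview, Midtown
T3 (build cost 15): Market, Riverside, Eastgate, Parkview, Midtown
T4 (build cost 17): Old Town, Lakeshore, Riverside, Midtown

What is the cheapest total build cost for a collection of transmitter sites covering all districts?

T3, T4 cover every district at build cost 15 + 17 = 32.
Any cover uses at least 2 transmitter sites; among all covering selections none totals below 32.

32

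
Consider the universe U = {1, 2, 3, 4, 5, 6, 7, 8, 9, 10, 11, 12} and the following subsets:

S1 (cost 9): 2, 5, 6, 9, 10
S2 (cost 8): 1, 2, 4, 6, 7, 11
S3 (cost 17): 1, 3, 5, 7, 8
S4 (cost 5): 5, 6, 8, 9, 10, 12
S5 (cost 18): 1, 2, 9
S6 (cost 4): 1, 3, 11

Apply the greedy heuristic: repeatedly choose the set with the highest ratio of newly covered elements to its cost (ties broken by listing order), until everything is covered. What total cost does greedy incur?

17

Pick 1: S4 adds 6 new (5, 6, 8, 9, 10, 12) at cost 5 (ratio 6/5).
Pick 2: S6 adds 3 new (1, 3, 11) at cost 4 (ratio 3/4).
Pick 3: S2 adds 3 new (2, 4, 7) at cost 8 (ratio 3/8).
Greedy total cost: 5 + 4 + 8 = 17.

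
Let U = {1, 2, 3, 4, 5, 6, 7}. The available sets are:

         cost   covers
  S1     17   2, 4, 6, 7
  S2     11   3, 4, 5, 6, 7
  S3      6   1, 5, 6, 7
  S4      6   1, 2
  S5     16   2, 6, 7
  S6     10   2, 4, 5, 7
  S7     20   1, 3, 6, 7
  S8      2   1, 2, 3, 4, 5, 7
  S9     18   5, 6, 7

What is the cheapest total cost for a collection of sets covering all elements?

S3, S8 cover every element at cost 6 + 2 = 8.
Any cover uses at least 2 sets; among all covering selections none totals below 8.

8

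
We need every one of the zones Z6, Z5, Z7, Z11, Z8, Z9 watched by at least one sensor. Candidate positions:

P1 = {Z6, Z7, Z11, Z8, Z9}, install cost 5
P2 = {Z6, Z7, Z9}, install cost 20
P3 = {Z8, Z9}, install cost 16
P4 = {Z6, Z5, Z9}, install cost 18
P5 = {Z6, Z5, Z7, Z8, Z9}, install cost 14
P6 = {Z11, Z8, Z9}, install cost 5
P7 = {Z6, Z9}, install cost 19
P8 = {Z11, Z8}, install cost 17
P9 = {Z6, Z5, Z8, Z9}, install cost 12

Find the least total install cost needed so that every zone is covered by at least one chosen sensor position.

P1, P9 cover every zone at install cost 5 + 12 = 17.
Any cover uses at least 2 sensor positions; among all covering selections none totals below 17.

17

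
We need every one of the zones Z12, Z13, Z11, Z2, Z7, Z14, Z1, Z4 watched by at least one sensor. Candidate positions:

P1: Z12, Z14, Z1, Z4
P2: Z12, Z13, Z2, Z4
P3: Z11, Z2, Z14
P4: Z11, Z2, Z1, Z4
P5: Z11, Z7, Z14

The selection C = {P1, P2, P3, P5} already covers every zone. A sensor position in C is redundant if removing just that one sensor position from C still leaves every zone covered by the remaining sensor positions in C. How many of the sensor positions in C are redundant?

1

Drop P1: Z1 uncovered — not redundant.
Drop P2: Z13 uncovered — not redundant.
Drop P3: the rest still cover every zone — redundant.
Drop P5: Z7 uncovered — not redundant.
1 redundant: P3.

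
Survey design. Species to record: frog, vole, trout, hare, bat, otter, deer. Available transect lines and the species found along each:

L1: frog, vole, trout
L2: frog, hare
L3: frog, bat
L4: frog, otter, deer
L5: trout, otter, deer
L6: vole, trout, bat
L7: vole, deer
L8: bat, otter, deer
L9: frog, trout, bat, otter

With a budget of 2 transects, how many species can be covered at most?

Choosing L1, L8 covers {frog, vole, trout, bat, otter, deer} — 6 species.
No choice of 2 transects does better; here hare is left uncovered.

6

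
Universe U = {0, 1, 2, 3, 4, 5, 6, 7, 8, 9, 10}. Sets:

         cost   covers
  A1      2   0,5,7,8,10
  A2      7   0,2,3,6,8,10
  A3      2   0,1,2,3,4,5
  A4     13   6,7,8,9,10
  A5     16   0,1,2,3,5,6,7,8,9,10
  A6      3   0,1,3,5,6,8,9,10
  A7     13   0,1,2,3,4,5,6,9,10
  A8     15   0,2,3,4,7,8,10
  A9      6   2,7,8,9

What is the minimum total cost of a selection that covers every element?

A1, A3, A6 cover every element at cost 2 + 2 + 3 = 7.
Any cover uses at least 2 sets; among all covering selections none totals below 7.

7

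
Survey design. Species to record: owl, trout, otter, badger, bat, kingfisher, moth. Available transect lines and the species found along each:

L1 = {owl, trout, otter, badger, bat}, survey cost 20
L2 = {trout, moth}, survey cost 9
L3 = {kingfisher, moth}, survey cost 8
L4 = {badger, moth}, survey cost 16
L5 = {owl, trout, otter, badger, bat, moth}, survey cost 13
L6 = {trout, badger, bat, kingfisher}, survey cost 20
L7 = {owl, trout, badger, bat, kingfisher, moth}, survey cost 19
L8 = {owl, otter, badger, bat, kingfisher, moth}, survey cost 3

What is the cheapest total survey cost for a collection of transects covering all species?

L2, L8 cover every species at survey cost 9 + 3 = 12.
Any cover uses at least 2 transects; among all covering selections none totals below 12.

12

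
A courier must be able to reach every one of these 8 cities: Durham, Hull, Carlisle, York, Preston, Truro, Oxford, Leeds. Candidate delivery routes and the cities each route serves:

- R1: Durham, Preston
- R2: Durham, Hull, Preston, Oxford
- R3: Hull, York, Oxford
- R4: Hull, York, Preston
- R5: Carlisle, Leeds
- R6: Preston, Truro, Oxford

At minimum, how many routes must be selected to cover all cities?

4

R1, R3, R5, R6 together cover {Durham, Hull, Carlisle, York, Preston, Truro, Oxford, Leeds} — every city.
No 3 of the 6 routes cover everything (all 20 triples fall short), so 4 is minimum.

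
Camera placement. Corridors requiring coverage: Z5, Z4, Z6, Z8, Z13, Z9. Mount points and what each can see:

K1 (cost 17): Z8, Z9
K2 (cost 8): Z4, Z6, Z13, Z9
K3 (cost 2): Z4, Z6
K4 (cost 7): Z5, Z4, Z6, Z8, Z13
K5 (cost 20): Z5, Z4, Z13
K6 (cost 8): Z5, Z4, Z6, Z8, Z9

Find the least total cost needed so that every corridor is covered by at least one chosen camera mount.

K2, K4 cover every corridor at cost 8 + 7 = 15.
Any cover uses at least 2 camera mounts; among all covering selections none totals below 15.

15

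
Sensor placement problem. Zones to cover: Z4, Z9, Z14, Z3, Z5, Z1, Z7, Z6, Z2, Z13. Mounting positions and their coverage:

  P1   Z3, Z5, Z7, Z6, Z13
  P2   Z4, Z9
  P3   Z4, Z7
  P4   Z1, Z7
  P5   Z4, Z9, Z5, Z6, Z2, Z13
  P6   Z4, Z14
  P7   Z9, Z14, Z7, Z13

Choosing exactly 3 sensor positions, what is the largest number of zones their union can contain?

Choosing P1, P4, P5 covers {Z4, Z9, Z3, Z5, Z1, Z7, Z6, Z2, Z13} — 9 zones.
No choice of 3 sensor positions does better; here Z14 is left uncovered.

9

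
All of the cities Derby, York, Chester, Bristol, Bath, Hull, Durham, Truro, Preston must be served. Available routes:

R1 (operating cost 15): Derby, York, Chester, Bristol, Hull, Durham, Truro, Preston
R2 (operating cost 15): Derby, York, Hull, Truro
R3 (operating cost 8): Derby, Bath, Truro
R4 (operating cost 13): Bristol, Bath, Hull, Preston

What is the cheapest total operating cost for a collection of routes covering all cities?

23

R1, R3 cover every city at operating cost 15 + 8 = 23.
Any cover uses at least 2 routes; among all covering selections none totals below 23.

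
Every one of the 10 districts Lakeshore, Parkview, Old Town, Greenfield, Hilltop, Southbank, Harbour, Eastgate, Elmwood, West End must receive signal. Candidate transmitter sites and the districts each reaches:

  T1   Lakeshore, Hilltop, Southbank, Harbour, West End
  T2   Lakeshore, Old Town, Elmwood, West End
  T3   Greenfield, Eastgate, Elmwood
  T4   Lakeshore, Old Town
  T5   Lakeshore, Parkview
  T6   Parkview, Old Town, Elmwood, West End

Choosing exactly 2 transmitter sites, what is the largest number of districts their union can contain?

8

Choosing T1, T3 covers {Lakeshore, Greenfield, Hilltop, Southbank, Harbour, Eastgate, Elmwood, West End} — 8 districts.
No choice of 2 transmitter sites does better; here Parkview, Old Town are left uncovered.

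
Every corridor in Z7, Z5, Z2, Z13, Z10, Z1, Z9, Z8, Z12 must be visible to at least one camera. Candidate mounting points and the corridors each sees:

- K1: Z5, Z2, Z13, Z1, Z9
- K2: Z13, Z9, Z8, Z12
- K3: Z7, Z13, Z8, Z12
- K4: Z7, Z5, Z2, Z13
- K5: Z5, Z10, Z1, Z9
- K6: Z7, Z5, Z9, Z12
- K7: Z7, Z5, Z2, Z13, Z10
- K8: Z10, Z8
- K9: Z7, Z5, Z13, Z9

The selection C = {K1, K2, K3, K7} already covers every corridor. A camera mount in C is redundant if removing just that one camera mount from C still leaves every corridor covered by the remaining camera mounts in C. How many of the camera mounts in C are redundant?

2

Drop K1: Z1 uncovered — not redundant.
Drop K2: the rest still cover every corridor — redundant.
Drop K3: the rest still cover every corridor — redundant.
Drop K7: Z10 uncovered — not redundant.
2 redundant: K2, K3.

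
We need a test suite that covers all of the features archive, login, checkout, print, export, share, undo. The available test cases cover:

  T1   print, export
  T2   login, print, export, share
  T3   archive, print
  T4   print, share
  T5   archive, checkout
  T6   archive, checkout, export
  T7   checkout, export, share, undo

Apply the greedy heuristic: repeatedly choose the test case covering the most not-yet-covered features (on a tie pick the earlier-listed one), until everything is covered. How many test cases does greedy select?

Pick 1: T2 covers 4 new features (login, print, export, share).
Pick 2: T5 covers 2 new features (archive, checkout).
Pick 3: T7 covers 1 new features (undo).
Greedy uses 3 test cases.

3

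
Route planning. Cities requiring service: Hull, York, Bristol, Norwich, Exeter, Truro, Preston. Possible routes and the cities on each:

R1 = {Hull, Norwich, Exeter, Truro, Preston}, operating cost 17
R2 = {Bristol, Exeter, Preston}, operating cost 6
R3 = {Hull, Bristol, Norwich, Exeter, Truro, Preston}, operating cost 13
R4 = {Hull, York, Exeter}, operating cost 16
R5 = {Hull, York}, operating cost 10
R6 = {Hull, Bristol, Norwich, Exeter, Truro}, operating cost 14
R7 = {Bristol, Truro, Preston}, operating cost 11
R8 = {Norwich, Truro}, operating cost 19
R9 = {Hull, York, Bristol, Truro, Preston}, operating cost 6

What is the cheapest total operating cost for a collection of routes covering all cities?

R3, R9 cover every city at operating cost 13 + 6 = 19.
Any cover uses at least 2 routes; among all covering selections none totals below 19.
Greedy by coverage-per-operating cost would pick R9, R2, R3 for 25 — worse than the optimum 19.

19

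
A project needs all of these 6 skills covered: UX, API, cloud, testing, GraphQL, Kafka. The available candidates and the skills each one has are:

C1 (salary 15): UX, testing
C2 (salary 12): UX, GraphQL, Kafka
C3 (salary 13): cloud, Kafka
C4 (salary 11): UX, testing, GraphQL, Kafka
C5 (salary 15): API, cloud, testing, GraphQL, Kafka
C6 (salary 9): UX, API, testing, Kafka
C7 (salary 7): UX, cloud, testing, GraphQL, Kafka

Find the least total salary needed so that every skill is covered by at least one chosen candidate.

16

C6, C7 cover every skill at salary 9 + 7 = 16.
Any cover uses at least 2 candidates; among all covering selections none totals below 16.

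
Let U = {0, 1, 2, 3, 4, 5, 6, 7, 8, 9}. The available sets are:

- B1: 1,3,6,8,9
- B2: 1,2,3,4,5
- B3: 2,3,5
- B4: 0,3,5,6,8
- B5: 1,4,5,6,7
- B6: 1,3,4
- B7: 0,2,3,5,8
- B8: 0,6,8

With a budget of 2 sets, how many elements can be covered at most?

Choosing B5, B7 covers {0, 1, 2, 3, 4, 5, 6, 7, 8} — 9 elements.
No choice of 2 sets does better; here 9 is left uncovered.

9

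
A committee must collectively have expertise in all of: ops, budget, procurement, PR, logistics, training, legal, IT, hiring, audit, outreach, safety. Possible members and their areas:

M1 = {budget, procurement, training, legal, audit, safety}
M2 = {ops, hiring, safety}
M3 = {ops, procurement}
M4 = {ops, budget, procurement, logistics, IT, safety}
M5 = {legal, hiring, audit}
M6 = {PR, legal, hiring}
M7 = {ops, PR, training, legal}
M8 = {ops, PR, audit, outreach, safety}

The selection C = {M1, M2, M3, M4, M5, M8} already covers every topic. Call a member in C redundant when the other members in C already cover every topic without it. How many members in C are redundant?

3

Drop M1: training uncovered — not redundant.
Drop M2: the rest still cover every topic — redundant.
Drop M3: the rest still cover every topic — redundant.
Drop M4: logistics, IT uncovered — not redundant.
Drop M5: the rest still cover every topic — redundant.
Drop M8: PR, outreach uncovered — not redundant.
3 redundant: M2, M3, M5.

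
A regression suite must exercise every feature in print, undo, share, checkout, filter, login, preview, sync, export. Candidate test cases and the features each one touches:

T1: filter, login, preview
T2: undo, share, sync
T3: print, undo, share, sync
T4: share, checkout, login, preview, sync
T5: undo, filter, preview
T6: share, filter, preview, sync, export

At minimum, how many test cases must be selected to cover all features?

T3, T4, T6 together cover {print, undo, share, checkout, filter, login, preview, sync, export} — every feature.
No 2 of the 6 test cases cover everything (all 15 pairs fall short), so 3 is minimum.

3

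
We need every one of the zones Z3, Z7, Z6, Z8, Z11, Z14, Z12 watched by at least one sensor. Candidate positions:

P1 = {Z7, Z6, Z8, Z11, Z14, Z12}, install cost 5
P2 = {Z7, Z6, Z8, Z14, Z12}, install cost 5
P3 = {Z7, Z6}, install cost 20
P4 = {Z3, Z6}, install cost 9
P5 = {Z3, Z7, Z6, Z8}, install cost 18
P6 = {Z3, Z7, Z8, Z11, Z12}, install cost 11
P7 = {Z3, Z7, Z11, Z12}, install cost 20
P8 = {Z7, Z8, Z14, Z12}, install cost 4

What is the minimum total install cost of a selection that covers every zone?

14

P1, P4 cover every zone at install cost 5 + 9 = 14.
Any cover uses at least 2 sensor positions; among all covering selections none totals below 14.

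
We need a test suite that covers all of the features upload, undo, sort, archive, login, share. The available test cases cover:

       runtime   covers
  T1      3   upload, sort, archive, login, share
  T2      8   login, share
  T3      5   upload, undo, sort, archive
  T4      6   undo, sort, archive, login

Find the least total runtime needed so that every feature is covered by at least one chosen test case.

T1, T3 cover every feature at runtime 3 + 5 = 8.
Any cover uses at least 2 test cases; among all covering selections none totals below 8.

8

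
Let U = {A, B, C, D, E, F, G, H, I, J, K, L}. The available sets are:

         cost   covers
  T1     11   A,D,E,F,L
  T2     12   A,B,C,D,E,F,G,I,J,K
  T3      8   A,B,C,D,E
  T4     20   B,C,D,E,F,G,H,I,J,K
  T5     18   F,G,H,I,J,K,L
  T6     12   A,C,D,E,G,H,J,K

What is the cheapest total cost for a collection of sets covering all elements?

26

T3, T5 cover every element at cost 8 + 18 = 26.
Any cover uses at least 2 sets; among all covering selections none totals below 26.
Greedy by coverage-per-cost would pick T2, T5 for 30 — worse than the optimum 26.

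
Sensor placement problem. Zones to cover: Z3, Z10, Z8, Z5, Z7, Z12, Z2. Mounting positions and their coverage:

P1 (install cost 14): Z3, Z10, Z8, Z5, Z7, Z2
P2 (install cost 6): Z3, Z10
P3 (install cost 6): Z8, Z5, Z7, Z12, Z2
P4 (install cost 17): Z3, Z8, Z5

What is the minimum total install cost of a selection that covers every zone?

P2, P3 cover every zone at install cost 6 + 6 = 12.
Any cover uses at least 2 sensor positions; among all covering selections none totals below 12.

12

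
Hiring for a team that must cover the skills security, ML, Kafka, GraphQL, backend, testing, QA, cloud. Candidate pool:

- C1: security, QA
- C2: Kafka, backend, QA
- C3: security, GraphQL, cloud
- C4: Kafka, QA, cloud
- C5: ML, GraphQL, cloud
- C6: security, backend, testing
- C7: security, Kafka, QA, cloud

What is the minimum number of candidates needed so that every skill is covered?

C2, C5, C6 together cover {security, ML, Kafka, GraphQL, backend, testing, QA, cloud} — every skill.
No 2 of the 7 candidates cover everything (all 21 pairs fall short), so 3 is minimum.

3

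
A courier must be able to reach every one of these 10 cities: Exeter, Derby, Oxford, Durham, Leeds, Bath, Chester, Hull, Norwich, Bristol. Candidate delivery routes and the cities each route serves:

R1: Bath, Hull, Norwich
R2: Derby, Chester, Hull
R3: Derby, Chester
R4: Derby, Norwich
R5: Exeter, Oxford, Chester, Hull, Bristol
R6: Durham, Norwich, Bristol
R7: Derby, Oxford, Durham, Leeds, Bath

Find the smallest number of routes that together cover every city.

R1, R5, R7 together cover {Exeter, Derby, Oxford, Durham, Leeds, Bath, Chester, Hull, Norwich, Bristol} — every city.
No 2 of the 7 routes cover everything (all 21 pairs fall short), so 3 is minimum.

3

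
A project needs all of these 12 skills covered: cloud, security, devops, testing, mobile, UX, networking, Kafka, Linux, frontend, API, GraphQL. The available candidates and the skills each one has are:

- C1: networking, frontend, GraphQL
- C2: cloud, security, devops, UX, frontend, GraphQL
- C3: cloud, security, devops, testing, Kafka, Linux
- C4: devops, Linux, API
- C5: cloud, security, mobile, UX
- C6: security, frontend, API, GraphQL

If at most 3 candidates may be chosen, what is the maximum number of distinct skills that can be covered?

Choosing C1, C3, C5 covers {cloud, security, devops, testing, mobile, UX, networking, Kafka, Linux, frontend, GraphQL} — 11 skills.
No choice of 3 candidates does better; here API is left uncovered.

11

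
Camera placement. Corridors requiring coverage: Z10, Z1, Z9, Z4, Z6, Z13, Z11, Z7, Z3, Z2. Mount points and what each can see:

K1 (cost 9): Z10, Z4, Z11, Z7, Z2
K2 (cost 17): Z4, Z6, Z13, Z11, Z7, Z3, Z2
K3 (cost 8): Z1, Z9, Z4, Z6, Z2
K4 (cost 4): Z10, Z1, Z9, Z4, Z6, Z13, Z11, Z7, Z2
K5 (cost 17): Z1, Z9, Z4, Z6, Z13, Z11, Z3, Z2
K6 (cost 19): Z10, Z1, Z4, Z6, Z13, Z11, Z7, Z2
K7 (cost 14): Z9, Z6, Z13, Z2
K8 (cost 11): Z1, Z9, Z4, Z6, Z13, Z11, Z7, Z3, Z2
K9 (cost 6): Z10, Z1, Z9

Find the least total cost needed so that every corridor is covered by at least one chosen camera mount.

15

K4, K8 cover every corridor at cost 4 + 11 = 15.
Any cover uses at least 2 camera mounts; among all covering selections none totals below 15.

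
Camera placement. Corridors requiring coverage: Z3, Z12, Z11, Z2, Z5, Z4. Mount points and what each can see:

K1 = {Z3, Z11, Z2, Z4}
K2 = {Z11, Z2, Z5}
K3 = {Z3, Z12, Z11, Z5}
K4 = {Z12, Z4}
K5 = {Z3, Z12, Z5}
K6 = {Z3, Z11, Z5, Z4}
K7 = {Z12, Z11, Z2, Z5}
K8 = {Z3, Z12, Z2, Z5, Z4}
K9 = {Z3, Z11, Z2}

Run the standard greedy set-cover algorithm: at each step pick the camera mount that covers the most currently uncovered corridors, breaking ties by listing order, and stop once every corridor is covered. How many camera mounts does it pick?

2

Pick 1: K8 covers 5 new corridors (Z3, Z12, Z2, Z5, Z4).
Pick 2: K1 covers 1 new corridors (Z11).
Greedy uses 2 camera mounts.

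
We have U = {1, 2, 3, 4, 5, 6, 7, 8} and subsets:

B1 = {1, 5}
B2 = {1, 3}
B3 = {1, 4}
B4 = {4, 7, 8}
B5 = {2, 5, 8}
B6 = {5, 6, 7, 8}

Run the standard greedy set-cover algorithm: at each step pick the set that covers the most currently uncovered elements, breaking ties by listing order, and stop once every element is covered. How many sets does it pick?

4

Pick 1: B6 covers 4 new elements (5, 6, 7, 8).
Pick 2: B2 covers 2 new elements (1, 3).
Pick 3: B3 covers 1 new elements (4).
Pick 4: B5 covers 1 new elements (2).
Greedy uses 4 sets.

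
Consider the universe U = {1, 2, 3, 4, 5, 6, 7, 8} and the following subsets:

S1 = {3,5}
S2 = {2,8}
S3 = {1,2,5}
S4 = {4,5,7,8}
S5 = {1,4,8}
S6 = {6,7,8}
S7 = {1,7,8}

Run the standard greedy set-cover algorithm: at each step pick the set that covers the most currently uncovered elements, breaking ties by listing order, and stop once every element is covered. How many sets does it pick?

4

Pick 1: S4 covers 4 new elements (4, 5, 7, 8).
Pick 2: S3 covers 2 new elements (1, 2).
Pick 3: S1 covers 1 new elements (3).
Pick 4: S6 covers 1 new elements (6).
Greedy uses 4 sets.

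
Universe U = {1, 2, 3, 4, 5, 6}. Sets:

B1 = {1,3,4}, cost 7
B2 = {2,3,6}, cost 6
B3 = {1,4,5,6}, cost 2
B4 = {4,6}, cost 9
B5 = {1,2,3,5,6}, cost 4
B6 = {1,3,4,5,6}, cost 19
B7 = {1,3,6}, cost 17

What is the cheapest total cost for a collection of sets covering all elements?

6

B3, B5 cover every element at cost 2 + 4 = 6.
Any cover uses at least 2 sets; among all covering selections none totals below 6.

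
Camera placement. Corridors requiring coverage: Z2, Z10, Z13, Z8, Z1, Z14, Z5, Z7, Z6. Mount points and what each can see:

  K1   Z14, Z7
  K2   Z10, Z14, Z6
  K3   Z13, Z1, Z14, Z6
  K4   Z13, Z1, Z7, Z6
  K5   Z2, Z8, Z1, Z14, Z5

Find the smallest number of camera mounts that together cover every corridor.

K2, K4, K5 together cover {Z2, Z10, Z13, Z8, Z1, Z14, Z5, Z7, Z6} — every corridor.
No 2 of the 5 camera mounts cover everything (all 10 pairs fall short), so 3 is minimum.

3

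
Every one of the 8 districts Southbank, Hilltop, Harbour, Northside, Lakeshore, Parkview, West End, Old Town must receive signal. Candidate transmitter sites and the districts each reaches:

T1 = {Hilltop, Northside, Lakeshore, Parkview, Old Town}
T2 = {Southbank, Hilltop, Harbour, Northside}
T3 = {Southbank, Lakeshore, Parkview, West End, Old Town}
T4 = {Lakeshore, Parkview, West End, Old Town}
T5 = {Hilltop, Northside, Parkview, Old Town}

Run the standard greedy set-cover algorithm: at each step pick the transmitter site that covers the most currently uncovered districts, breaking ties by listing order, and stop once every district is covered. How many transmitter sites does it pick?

Pick 1: T1 covers 5 new districts (Hilltop, Northside, Lakeshore, Parkview, Old Town).
Pick 2: T2 covers 2 new districts (Southbank, Harbour).
Pick 3: T3 covers 1 new districts (West End).
Greedy uses 3 transmitter sites. (The true minimum is 2.)

3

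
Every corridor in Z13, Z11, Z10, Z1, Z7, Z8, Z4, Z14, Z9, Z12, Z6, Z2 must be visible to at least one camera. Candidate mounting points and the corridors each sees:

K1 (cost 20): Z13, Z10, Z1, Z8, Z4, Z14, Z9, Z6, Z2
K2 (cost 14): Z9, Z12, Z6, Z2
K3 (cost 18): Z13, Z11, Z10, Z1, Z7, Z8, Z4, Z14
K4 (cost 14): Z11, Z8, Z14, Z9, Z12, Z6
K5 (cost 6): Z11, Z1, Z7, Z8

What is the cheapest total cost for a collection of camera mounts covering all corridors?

32

K2, K3 cover every corridor at cost 14 + 18 = 32.
Any cover uses at least 2 camera mounts; among all covering selections none totals below 32.
Greedy by coverage-per-cost would pick K5, K1, K2 for 40 — worse than the optimum 32.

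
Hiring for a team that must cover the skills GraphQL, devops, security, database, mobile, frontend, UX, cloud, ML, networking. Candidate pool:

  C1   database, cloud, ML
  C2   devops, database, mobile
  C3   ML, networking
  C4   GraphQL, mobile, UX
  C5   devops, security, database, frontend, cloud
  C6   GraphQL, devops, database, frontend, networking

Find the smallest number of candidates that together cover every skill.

3

C3, C4, C5 together cover {GraphQL, devops, security, database, mobile, frontend, UX, cloud, ML, networking} — every skill.
No 2 of the 6 candidates cover everything (all 15 pairs fall short), so 3 is minimum.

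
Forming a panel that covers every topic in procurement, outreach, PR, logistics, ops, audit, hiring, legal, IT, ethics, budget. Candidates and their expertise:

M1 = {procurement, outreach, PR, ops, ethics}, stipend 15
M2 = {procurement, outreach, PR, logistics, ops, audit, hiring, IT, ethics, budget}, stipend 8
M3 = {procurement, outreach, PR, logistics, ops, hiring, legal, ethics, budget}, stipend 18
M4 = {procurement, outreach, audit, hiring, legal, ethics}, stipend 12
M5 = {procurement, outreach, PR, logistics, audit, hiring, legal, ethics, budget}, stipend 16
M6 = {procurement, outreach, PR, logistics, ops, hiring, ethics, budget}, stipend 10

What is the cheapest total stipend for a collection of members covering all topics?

M2, M4 cover every topic at stipend 8 + 12 = 20.
Any cover uses at least 2 members; among all covering selections none totals below 20.

20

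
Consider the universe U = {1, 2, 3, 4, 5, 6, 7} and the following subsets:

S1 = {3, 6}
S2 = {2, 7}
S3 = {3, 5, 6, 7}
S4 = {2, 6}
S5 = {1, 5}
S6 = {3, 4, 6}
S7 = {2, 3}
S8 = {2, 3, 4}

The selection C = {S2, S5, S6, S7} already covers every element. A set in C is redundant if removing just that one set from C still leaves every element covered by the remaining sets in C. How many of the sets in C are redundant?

Drop S2: 7 uncovered — not redundant.
Drop S5: 1, 5 uncovered — not redundant.
Drop S6: 4, 6 uncovered — not redundant.
Drop S7: the rest still cover every element — redundant.
1 redundant: S7.

1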